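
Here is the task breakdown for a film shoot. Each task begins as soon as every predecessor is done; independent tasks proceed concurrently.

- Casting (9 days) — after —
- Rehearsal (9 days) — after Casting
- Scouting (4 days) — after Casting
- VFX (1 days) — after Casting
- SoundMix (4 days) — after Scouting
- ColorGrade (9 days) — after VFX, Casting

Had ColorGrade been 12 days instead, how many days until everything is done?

Baseline: Casting→VFX→ColorGrade = 9+1+9 = 19 → 19 days.
Since ColorGrade is critical, the +3 change carries straight to that chain (now 22 days).
That remains the longest chain; total 22 days.

22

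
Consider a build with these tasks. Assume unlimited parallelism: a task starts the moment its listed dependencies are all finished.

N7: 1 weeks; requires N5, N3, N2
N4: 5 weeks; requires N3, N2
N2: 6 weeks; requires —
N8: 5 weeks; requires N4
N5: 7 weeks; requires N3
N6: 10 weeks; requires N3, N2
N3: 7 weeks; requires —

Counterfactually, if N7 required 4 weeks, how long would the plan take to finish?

As given, the longest chain is N3→N4→N8 = 7+5+5 = 17, so the finish is 17 weeks.
The longest path through N7 is only 15 weeks, so N7 has float 2.
The binding chain switches to N3→N5→N7 = 7+7+4 = 18; finish 18 weeks.

18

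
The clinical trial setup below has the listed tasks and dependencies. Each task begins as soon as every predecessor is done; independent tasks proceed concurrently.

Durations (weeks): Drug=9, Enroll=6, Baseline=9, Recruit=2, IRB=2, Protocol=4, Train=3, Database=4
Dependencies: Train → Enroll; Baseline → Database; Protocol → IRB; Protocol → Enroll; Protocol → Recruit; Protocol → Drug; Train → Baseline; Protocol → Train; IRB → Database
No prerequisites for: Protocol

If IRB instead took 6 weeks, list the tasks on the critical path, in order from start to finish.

Critical path before the change: Protocol→Train→Baseline→Database = 4+3+9+4 = 20 giving 20 weeks.
IRB is off the critical path — its longest chain is 10 weeks, giving 10 of slack.
The critical path is still Protocol→Train→Baseline→Database; finish is now 20 weeks.

Protocol, Train, Baseline, Database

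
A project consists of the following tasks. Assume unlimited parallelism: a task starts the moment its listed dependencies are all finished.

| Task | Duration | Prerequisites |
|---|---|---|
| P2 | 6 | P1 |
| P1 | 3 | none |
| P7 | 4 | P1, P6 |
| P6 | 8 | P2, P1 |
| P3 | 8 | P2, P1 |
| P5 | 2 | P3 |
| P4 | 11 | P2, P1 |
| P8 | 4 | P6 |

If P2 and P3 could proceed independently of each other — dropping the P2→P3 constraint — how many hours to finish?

With the dependency in place, P1→P2→P6→P7 = 3+6+8+4 = 21 sets the finish at 21 hours.
Without P2→P3, P3's earliest start moves from 9 to 3.
After: P1→P2→P6→P7 = 3+6+8+4 = 21 → 21 hours.

21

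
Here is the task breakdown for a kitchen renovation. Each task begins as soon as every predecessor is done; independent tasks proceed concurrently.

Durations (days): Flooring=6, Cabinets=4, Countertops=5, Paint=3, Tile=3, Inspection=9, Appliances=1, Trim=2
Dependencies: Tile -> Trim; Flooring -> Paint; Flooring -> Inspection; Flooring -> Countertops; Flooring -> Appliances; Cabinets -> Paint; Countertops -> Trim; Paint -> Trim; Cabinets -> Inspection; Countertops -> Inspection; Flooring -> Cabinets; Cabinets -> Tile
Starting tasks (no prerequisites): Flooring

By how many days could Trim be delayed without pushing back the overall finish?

5

Critical path: Flooring→Countertops→Inspection = 6+5+9 = 20, so the finish is 20 days.
Longest path through Trim: 15 days (earliest finish 15, latest finish 20).
So Trim can slip 20 − 15 = 5 days.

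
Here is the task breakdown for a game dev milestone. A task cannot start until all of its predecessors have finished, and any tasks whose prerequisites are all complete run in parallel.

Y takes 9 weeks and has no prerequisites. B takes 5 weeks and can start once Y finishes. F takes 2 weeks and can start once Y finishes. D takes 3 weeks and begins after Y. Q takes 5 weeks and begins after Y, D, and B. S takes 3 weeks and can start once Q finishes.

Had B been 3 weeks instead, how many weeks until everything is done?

Critical path before the change: Y→B→Q→S = 9+5+5+3 = 22 giving 22 weeks.
Since B is critical, the -2 change carries straight to that chain (now 20 weeks).
No other chain overtakes it, so the finish is 20 weeks.

20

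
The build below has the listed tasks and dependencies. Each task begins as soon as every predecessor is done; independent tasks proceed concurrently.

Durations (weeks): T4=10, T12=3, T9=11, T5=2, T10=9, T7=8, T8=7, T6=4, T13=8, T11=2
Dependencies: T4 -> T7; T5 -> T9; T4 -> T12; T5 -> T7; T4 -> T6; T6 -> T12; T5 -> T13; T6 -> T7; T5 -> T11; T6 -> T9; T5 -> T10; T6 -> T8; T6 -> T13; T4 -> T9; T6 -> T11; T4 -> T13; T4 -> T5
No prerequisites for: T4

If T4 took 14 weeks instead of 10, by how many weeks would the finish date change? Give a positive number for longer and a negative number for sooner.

The binding path is T4→T6→T9 = 10+4+11 = 25; finish at 25 weeks.
T4 is on the critical path; changing it to 14 makes that path 29 weeks.
That remains the longest chain; total 29 weeks.
Change in finish: 29 − 25 = +4 weeks.

4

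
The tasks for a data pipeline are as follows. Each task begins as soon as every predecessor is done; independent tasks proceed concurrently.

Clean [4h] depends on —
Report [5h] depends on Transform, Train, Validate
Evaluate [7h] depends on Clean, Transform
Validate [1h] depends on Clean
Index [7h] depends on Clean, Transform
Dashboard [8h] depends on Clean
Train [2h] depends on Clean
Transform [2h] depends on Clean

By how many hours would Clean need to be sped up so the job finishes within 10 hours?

Current finish: 13 hours; target: 10.
Clean is on every critical path, so each hour cut from Clean cuts the finish by one (this holds down to a finish of 10).
Need 13 − 10 = 3 hours off Clean → Clean becomes 1 hour, finish becomes 10.

3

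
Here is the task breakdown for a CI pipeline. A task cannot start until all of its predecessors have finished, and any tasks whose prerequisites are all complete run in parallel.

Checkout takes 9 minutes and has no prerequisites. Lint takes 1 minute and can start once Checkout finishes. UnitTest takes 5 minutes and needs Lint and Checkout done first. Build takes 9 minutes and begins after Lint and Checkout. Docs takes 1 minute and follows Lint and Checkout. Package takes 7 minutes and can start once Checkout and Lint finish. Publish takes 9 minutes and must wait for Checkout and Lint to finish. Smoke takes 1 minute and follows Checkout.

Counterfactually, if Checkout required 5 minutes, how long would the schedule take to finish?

Critical path before the change: Checkout→Lint→Build = 9+1+9 = 19 giving 19 minutes.
Checkout lies on that path, so at 5 minutes the path becomes 15 minutes.
The critical path is still Checkout→Lint→Build; finish is now 15 minutes.

15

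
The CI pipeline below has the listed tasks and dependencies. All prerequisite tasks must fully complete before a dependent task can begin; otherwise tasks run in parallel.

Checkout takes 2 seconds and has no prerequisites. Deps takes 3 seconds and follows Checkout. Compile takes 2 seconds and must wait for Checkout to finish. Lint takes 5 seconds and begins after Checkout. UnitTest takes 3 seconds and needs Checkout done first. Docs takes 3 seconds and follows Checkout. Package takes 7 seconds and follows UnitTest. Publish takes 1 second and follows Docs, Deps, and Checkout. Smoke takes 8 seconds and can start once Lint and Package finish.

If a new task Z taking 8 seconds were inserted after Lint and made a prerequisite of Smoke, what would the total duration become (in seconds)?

23

Originally the job takes 20 seconds.
With Z inserted, Smoke now waits for max(Lint, Package, Z).
New critical path: Checkout→Lint→Z→Smoke = 2+5+8+8 = 23 ⇒ 23 seconds.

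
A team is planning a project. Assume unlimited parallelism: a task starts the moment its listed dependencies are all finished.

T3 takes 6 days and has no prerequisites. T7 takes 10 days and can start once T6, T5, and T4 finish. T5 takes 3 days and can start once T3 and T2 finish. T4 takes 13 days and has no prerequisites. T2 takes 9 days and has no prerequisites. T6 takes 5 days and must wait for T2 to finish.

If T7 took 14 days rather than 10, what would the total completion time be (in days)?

Baseline: T2→T6→T7 = 9+5+10 = 24 → 24 days.
T7 lies on that path, so at 14 days the path becomes 28 days.
That remains the longest chain; total 28 days.

28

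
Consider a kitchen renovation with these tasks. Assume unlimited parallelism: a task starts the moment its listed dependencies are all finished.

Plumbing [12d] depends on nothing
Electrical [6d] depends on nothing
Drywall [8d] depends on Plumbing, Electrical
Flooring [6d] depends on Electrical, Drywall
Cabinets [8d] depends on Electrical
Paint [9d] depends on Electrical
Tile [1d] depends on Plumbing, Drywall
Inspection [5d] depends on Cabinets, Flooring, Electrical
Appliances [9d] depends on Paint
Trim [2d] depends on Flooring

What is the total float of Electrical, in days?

6

Plumbing→Drywall→Flooring→Inspection = 12+8+6+5 = 31 sets the makespan at 31 days.
Electrical finishes as early as 6 and must finish by 12.
Float = 31 − 25 = 6.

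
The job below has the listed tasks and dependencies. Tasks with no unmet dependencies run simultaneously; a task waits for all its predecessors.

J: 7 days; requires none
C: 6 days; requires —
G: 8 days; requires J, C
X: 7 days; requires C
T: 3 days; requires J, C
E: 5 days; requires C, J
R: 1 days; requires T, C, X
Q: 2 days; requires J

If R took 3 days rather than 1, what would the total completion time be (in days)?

As given, the longest chain is J→G = 7+8 = 15, so the finish is 15 days.
The longest path through R is only 14 days, so R has float 1.
New critical path: C→X→R = 6+7+3 = 16 ⇒ 16 days.

16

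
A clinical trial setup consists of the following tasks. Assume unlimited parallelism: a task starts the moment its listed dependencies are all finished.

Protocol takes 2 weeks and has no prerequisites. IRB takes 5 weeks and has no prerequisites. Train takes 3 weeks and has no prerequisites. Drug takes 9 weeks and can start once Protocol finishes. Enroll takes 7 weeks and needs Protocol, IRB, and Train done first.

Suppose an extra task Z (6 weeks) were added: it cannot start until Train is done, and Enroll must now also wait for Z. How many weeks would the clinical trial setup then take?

16

Originally the clinical trial setup takes 12 weeks.
With Z inserted, Enroll now waits for max(Protocol, IRB, Train, Z).
New critical path: Train→Z→Enroll = 3+6+7 = 16 ⇒ 16 weeks.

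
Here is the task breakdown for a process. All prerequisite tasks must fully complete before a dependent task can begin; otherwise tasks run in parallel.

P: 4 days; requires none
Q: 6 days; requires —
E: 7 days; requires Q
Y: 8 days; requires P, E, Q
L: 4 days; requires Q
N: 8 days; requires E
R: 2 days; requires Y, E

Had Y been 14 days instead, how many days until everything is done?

29

As given, the longest chain is Q→E→Y→R = 6+7+8+2 = 23, so the finish is 23 days.
Y is on the critical path; changing it to 14 makes that path 29 days.
That remains the longest chain; total 29 days.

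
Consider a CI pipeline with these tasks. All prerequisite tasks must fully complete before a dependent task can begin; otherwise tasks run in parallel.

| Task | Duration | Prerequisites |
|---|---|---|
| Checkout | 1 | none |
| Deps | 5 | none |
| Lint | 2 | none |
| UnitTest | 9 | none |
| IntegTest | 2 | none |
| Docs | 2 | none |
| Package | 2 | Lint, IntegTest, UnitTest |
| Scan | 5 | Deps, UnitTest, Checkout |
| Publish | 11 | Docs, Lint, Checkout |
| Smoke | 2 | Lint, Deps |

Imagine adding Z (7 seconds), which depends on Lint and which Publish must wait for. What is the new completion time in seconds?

20

Originally the project takes 14 seconds.
With Z inserted, Publish now waits for max(Docs, Lint, Checkout, Z).
New critical path: Lint→Z→Publish = 2+7+11 = 20 ⇒ 20 seconds.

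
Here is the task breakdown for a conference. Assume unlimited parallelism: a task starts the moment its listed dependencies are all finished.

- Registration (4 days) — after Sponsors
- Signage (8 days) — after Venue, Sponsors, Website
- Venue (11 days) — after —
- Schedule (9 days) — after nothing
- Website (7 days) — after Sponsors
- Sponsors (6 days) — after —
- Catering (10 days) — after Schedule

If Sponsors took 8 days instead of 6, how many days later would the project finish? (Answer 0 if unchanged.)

2

The binding path is Sponsors→Website→Signage = 6+7+8 = 21; finish at 21 days.
Sponsors lies on that path, so at 8 days the path becomes 23 days.
The critical path is still Sponsors→Website→Signage; finish is now 23 days.
Change in finish: 23 − 21 = +2 days.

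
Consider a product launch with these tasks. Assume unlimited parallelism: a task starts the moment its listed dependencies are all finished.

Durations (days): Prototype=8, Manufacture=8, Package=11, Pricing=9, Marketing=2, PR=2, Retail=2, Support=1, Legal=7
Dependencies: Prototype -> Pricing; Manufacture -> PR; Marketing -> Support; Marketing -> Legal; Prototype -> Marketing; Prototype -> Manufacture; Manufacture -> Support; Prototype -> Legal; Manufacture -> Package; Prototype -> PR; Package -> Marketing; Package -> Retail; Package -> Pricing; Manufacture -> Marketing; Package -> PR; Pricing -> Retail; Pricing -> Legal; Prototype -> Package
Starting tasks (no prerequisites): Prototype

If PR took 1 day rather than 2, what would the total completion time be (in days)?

As given, the longest chain is Prototype→Manufacture→Package→Pricing→Legal = 8+8+11+9+7 = 43, so the finish is 43 days.
PR has 14 days of float (longest path through it is 29).
The critical path is still Prototype→Manufacture→Package→Pricing→Legal; finish is now 43 days.

43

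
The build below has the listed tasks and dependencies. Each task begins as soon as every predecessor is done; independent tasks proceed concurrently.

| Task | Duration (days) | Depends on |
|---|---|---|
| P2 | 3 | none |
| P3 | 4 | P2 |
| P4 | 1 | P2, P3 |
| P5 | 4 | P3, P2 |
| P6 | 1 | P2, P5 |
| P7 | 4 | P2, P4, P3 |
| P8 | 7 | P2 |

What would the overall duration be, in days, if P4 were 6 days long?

As given, the longest chain is P2→P3→P4→P7 = 3+4+1+4 = 12, so the finish is 12 days.
Since P4 is critical, the +5 change carries straight to that chain (now 17 days).
No other chain overtakes it, so the finish is 17 days.

17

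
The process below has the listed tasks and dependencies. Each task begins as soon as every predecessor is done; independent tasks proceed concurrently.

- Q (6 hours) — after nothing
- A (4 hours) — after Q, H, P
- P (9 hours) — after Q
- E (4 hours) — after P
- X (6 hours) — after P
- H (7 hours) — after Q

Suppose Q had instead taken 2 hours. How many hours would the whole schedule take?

The binding path is Q→P→X = 6+9+6 = 21; finish at 21 hours.
Q lies on that path, so at 2 hours the path becomes 17 hours.
No other chain overtakes it, so the finish is 17 hours.

17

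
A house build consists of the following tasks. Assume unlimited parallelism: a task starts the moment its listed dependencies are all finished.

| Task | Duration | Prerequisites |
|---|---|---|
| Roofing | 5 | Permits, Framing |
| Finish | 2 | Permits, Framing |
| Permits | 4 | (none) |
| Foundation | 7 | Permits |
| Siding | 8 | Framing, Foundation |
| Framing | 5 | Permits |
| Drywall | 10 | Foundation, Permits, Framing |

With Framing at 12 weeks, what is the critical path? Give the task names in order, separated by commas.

Permits, Framing, Drywall

The binding path is Permits→Foundation→Drywall = 4+7+10 = 21; finish at 21 weeks.
Framing has 2 weeks of float (longest path through it is 19).
Now Permits→Framing→Drywall = 4+12+10 = 26 is longest, so the finish becomes 26 weeks.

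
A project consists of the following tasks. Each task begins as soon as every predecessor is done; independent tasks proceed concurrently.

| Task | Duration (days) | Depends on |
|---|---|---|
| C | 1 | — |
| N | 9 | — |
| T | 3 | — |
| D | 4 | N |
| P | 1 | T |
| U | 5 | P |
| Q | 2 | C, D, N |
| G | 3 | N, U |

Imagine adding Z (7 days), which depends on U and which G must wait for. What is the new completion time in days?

Originally the schedule takes 15 days.
With Z inserted, G now waits for max(N, U, Z).
New critical path: T→P→U→Z→G = 3+1+5+7+3 = 19 ⇒ 19 days.

19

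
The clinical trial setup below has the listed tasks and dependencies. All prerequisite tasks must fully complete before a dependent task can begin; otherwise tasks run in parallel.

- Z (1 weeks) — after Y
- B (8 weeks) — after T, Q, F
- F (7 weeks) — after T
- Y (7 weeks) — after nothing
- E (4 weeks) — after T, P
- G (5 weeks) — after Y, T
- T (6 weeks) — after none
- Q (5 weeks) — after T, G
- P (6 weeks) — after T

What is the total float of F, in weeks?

4

The longest chain is Y→G→Q→B = 7+5+5+8 = 25; overall finish 25 weeks.
Longest path through F: 21 weeks (earliest finish 13, latest finish 17).
So F can slip 17 − 13 = 4 weeks.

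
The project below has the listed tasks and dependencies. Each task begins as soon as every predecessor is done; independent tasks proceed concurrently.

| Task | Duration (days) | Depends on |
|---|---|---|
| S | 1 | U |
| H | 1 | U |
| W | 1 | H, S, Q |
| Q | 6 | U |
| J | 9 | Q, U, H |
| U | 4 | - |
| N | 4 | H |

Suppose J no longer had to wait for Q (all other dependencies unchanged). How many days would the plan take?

Original critical path: U→Q→J = 4+6+9 = 19 ⇒ 19 days.
Without Q→J, J's earliest start moves from 10 to 5.
The longest chain is now U→H→J = 4+1+9 = 14, so the plan takes 14 days.

14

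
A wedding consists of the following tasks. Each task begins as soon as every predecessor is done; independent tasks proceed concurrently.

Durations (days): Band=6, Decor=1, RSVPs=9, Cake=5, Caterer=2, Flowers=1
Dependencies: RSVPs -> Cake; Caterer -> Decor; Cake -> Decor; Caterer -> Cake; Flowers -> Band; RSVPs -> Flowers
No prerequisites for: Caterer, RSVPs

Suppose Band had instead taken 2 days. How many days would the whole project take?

As given, the longest chain is RSVPs→Flowers→Band = 9+1+6 = 16, so the finish is 16 days.
Since Band is critical, the -4 change carries straight to that chain (now 12 days).
The binding chain switches to RSVPs→Cake→Decor = 9+5+1 = 15; finish 15 days.

15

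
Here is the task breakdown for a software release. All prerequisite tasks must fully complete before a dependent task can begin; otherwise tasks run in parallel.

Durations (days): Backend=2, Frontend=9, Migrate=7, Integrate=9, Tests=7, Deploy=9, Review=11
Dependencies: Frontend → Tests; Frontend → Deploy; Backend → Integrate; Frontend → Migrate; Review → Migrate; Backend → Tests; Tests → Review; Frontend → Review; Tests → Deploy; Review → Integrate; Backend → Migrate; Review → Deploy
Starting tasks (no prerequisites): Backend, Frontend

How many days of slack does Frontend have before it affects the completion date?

The longest chain is Frontend→Tests→Review→Deploy = 9+7+11+9 = 36; overall finish 36 days.
Longest path through Frontend: 36 days (earliest finish 9, latest finish 9).
Float = 36 − 36 = 0.

0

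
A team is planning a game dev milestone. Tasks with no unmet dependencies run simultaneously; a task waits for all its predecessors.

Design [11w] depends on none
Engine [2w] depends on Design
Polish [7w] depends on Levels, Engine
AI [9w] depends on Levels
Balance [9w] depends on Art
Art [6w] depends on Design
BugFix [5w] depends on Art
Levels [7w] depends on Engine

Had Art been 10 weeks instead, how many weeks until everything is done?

Baseline: Design→Engine→Levels→AI = 11+2+7+9 = 29 → 29 weeks.
Art has 3 weeks of float (longest path through it is 26).
The binding chain switches to Design→Art→Balance = 11+10+9 = 30; finish 30 weeks.

30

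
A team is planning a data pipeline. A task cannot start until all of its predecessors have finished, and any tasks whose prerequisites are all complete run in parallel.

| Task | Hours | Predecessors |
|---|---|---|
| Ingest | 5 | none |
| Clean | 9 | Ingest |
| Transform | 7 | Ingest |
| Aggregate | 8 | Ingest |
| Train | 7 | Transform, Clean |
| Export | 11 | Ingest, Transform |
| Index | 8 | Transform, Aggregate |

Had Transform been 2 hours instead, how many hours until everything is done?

21

The binding path is Ingest→Transform→Export = 5+7+11 = 23; finish at 23 hours.
Transform is on the critical path; changing it to 2 makes that path 18 hours.
New critical path: Ingest→Clean→Train = 5+9+7 = 21 ⇒ 21 hours.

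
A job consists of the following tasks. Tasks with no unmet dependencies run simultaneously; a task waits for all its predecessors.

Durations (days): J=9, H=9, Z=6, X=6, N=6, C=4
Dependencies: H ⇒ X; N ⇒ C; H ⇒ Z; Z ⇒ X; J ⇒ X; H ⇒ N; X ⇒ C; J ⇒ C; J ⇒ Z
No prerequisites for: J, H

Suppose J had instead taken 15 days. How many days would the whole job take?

The binding path is J→Z→X→C = 9+6+6+4 = 25; finish at 25 days.
Since J is critical, the +6 change carries straight to that chain (now 31 days).
The critical path is still J→Z→X→C; finish is now 31 days.

31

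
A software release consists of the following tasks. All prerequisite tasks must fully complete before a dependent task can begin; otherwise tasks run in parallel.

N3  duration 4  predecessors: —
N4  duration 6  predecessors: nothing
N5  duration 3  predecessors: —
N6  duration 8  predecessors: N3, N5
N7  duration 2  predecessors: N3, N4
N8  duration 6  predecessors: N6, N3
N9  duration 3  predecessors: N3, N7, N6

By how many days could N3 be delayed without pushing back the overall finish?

0

N3→N6→N8 = 4+8+6 = 18 sets the makespan at 18 days.
The longest chain containing N3 totals 18 days.
Float = 18 − 18 = 0.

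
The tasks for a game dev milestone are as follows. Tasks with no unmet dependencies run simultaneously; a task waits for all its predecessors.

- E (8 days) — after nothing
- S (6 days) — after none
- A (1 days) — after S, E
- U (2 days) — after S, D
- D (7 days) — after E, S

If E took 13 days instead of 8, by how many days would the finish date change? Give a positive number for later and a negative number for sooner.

Baseline: E→D→U = 8+7+2 = 17 → 17 days.
E is on the critical path; changing it to 13 makes that path 22 days.
The critical path is still E→D→U; finish is now 22 days.
Change in finish: 22 − 17 = +5 days.

5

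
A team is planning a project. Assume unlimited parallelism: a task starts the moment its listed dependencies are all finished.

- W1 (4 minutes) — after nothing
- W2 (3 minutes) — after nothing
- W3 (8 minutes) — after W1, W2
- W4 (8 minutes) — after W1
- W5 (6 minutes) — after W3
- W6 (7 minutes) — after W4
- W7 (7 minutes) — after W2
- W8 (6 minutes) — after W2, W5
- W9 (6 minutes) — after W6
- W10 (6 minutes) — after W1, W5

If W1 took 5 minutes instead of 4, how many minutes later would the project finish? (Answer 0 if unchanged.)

Actual critical path: W1→W4→W6→W9 = 4+8+7+6 = 25 ⇒ 25 minutes.
W1 is on the critical path; changing it to 5 makes that path 26 minutes.
No other chain overtakes it, so the finish is 26 minutes.
Change in finish: 26 − 25 = +1 minutes.

1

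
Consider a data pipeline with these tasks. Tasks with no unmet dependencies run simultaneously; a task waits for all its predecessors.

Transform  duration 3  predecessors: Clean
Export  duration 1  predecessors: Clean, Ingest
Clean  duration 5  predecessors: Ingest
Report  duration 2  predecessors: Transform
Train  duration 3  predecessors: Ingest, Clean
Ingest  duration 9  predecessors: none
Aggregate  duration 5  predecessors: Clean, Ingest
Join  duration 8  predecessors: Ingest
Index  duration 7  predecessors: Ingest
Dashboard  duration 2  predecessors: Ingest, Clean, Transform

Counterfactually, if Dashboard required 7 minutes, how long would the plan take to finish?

24

As given, the longest chain is Ingest→Clean→Transform→Dashboard = 9+5+3+2 = 19, so the finish is 19 minutes.
Dashboard lies on that path, so at 7 minutes the path becomes 24 minutes.
That remains the longest chain; total 24 minutes.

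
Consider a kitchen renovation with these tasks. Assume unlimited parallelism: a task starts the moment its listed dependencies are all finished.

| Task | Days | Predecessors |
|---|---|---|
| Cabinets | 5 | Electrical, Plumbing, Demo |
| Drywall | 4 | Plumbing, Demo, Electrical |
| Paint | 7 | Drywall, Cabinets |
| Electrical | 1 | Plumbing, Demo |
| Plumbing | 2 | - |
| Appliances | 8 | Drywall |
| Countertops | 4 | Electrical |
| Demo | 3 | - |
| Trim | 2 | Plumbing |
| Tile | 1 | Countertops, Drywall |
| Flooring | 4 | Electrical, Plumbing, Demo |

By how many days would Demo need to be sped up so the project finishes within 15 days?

1

Current finish: 16 days; target: 15.
Demo is on every critical path, so each day cut from Demo cuts the finish by one (this holds down to a finish of 15).
Need 16 − 15 = 1 day off Demo → Demo becomes 2 days, finish becomes 15.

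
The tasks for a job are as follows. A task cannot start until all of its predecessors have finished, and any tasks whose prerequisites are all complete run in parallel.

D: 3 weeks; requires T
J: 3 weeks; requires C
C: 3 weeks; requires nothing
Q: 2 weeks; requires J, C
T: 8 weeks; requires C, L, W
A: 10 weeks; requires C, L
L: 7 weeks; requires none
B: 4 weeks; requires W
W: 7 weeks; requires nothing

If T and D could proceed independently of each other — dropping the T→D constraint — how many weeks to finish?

17

Before: longest chain L→T→D = 7+8+3 = 18, finish 18.
Without T→D, D's earliest start moves from 15 to 0.
New critical path: L→A = 7+10 = 17 ⇒ 17 weeks.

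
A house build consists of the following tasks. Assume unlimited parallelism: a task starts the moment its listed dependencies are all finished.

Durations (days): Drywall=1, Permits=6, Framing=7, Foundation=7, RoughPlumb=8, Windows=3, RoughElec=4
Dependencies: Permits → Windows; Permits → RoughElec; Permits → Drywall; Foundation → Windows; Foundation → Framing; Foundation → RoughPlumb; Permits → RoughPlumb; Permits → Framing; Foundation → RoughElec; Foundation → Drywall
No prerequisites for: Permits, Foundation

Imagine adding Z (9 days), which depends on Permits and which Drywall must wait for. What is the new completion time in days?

16

Originally the schedule takes 15 days.
With Z inserted, Drywall now waits for max(Foundation, Permits, Z).
New critical path: Permits→Z→Drywall = 6+9+1 = 16 ⇒ 16 days.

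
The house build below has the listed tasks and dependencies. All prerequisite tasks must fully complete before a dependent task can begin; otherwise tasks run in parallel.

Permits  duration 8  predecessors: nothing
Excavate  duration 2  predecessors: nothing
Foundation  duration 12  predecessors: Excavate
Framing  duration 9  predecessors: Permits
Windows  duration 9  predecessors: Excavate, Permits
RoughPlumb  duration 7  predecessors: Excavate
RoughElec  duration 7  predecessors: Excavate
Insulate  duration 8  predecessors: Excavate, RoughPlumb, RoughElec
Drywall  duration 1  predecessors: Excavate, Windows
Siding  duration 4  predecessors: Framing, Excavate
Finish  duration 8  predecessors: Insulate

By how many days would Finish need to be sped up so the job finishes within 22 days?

Current finish: 25 days; target: 22.
Finish is on every critical path, so each day cut from Finish cuts the finish by one (this holds down to a finish of 21).
Need 25 − 22 = 3 days off Finish → Finish becomes 5 days, finish becomes 22.

3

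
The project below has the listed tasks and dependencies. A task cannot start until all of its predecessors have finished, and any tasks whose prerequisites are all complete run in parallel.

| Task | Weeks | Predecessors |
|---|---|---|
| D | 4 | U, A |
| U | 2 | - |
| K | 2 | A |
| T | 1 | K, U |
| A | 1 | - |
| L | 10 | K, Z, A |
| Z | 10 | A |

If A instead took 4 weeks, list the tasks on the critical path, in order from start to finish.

Actual critical path: A→Z→L = 1+10+10 = 21 ⇒ 21 weeks.
A is on the critical path; changing it to 4 makes that path 24 weeks.
That remains the longest chain; total 24 weeks.

A, Z, L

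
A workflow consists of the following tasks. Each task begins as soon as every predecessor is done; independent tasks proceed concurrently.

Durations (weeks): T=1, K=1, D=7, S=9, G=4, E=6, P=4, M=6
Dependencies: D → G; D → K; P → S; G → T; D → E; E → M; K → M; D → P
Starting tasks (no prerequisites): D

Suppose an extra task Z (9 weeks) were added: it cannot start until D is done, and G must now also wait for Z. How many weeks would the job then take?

Originally the job takes 20 weeks.
With Z inserted, G now waits for max(D, Z).
New critical path: D→Z→G→T = 7+9+4+1 = 21 ⇒ 21 weeks.

21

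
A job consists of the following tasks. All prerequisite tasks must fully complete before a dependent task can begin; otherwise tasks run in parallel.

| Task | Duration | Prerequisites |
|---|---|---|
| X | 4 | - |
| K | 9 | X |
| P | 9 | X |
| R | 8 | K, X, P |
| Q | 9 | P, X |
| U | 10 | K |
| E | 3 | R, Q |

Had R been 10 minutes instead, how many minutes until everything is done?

26

As given, the longest chain is X→P→Q→E = 4+9+9+3 = 25, so the finish is 25 minutes.
R is off the critical path — its longest chain is 24 minutes, giving 1 of slack.
New critical path: X→K→R→E = 4+9+10+3 = 26 ⇒ 26 minutes.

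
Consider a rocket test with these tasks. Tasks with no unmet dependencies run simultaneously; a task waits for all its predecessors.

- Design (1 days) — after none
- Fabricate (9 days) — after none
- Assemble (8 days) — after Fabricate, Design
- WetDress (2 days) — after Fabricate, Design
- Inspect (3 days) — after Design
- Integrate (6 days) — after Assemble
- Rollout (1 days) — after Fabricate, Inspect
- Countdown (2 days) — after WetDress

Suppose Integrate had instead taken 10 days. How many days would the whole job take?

As given, the longest chain is Fabricate→Assemble→Integrate = 9+8+6 = 23, so the finish is 23 days.
Since Integrate is critical, the +4 change carries straight to that chain (now 27 days).
No other chain overtakes it, so the finish is 27 days.

27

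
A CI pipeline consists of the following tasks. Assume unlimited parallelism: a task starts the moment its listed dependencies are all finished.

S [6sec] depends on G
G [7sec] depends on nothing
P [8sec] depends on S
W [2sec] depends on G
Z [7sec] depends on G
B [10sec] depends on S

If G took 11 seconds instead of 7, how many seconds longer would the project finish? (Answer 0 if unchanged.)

4

Actual critical path: G→S→B = 7+6+10 = 23 ⇒ 23 seconds.
G is on the critical path; changing it to 11 makes that path 27 seconds.
The critical path is still G→S→B; finish is now 27 seconds.
Change in finish: 27 − 23 = +4 seconds.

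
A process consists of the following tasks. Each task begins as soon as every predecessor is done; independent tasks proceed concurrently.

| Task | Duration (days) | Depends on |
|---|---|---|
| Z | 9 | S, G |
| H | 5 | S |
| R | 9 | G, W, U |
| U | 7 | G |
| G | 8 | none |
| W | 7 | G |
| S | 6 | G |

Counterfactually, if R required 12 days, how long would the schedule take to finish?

27

As given, the longest chain is G→U→R = 8+7+9 = 24, so the finish is 24 days.
Since R is critical, the +3 change carries straight to that chain (now 27 days).
No other chain overtakes it, so the finish is 27 days.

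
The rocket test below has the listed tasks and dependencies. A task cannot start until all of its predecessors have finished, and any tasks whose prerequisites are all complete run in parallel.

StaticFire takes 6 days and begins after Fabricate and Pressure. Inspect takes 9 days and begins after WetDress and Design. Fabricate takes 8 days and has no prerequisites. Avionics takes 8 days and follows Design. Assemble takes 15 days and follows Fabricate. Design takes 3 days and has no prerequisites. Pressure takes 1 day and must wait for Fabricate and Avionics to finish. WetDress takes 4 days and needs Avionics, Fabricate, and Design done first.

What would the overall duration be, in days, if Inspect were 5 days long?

23

Baseline: Design→Avionics→WetDress→Inspect = 3+8+4+9 = 24 → 24 days.
Inspect lies on that path, so at 5 days the path becomes 20 days.
Now Fabricate→Assemble = 8+15 = 23 is longest, so the finish becomes 23 days.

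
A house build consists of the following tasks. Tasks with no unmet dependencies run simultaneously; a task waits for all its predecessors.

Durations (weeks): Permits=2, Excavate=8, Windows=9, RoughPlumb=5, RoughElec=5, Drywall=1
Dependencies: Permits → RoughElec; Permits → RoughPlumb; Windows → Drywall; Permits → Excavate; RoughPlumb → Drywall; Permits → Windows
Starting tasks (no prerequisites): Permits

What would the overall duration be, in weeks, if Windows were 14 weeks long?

Critical path before the change: Permits→Windows→Drywall = 2+9+1 = 12 giving 12 weeks.
Windows lies on that path, so at 14 weeks the path becomes 17 weeks.
That remains the longest chain; total 17 weeks.

17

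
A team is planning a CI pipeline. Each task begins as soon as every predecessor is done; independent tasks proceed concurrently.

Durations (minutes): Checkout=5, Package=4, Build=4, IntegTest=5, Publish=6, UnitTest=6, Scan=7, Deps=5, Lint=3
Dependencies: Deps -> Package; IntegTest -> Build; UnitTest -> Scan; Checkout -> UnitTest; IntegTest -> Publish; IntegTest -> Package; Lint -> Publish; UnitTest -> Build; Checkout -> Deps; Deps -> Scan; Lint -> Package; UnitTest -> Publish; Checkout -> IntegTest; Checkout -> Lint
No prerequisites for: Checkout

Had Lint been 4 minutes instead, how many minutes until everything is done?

18

Baseline: Checkout→UnitTest→Scan = 5+6+7 = 18 → 18 minutes.
The longest path through Lint is only 14 minutes, so Lint has float 4.
That remains the longest chain; total 18 minutes.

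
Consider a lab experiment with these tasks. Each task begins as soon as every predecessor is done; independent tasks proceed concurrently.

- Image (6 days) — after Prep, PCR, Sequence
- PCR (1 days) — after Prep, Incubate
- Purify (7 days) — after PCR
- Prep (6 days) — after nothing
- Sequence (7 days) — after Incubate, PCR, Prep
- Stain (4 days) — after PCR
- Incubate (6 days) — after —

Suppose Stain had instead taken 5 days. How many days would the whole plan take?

20

Baseline: Prep→PCR→Sequence→Image = 6+1+7+6 = 20 → 20 days.
Stain has 9 days of float (longest path through it is 11).
That remains the longest chain; total 20 days.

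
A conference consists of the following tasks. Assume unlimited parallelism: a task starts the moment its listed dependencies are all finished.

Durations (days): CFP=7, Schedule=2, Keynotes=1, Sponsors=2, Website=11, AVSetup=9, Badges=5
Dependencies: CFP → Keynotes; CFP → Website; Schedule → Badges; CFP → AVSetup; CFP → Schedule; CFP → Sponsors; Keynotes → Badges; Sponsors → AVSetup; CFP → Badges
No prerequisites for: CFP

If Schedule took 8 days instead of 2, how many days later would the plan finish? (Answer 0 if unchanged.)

2

Baseline: CFP→Sponsors→AVSetup = 7+2+9 = 18 → 18 days.
Schedule has 4 days of float (longest path through it is 14).
Now CFP→Schedule→Badges = 7+8+5 = 20 is longest, so the finish becomes 20 days.
Change in finish: 20 − 18 = +2 days.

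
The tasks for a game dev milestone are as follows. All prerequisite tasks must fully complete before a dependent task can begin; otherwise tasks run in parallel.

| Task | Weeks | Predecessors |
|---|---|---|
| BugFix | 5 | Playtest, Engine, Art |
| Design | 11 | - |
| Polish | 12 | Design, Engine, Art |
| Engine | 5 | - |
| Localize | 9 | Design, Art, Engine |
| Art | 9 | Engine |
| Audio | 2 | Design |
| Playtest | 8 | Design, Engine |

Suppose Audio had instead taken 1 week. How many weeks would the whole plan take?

Baseline: Engine→Art→Polish = 5+9+12 = 26 → 26 weeks.
Audio has 13 weeks of float (longest path through it is 13).
No other chain overtakes it, so the finish is 26 weeks.

26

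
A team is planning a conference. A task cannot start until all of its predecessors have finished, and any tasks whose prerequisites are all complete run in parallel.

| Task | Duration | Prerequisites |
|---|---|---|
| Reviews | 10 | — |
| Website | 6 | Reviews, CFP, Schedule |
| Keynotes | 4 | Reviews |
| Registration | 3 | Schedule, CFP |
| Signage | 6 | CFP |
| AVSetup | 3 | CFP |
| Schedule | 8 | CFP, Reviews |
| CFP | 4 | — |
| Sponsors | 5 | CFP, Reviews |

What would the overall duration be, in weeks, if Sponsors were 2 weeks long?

24

Actual critical path: Reviews→Schedule→Website = 10+8+6 = 24 ⇒ 24 weeks.
The longest path through Sponsors is only 15 weeks, so Sponsors has float 9.
That remains the longest chain; total 24 weeks.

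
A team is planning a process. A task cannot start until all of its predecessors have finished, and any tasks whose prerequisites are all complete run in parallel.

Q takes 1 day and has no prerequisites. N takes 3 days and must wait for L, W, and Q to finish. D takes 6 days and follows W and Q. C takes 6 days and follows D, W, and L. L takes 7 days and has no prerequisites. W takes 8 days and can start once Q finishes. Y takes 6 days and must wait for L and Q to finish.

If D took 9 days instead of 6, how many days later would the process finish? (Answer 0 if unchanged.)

Baseline: Q→W→D→C = 1+8+6+6 = 21 → 21 days.
D lies on that path, so at 9 days the path becomes 24 days.
The critical path is still Q→W→D→C; finish is now 24 days.
Change in finish: 24 − 21 = +3 days.

3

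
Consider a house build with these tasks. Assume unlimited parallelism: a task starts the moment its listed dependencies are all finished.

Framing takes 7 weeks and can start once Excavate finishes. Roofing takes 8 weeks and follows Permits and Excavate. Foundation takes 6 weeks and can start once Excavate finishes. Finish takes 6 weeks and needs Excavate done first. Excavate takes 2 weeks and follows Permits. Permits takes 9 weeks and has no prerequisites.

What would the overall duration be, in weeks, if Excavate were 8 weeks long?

As given, the longest chain is Permits→Excavate→Roofing = 9+2+8 = 19, so the finish is 19 weeks.
Since Excavate is critical, the +6 change carries straight to that chain (now 25 weeks).
No other chain overtakes it, so the finish is 25 weeks.

25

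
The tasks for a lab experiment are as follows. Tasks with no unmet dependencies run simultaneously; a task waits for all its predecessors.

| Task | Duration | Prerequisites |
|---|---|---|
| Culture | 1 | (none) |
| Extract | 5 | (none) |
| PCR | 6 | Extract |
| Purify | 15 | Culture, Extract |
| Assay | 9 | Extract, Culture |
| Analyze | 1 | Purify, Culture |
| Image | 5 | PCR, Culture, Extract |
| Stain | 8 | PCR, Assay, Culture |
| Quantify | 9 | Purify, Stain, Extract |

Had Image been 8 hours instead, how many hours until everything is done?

Actual critical path: Extract→Assay→Stain→Quantify = 5+9+8+9 = 31 ⇒ 31 hours.
Image has 15 hours of float (longest path through it is 16).
That remains the longest chain; total 31 hours.

31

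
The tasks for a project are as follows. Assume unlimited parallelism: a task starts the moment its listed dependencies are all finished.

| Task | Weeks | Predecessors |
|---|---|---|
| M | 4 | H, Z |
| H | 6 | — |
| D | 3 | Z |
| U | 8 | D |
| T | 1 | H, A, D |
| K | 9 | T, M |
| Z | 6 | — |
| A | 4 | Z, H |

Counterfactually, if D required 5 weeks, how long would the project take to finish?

Actual critical path: H→A→T→K = 6+4+1+9 = 20 ⇒ 20 weeks.
D is off the critical path — its longest chain is 19 weeks, giving 1 of slack.
The binding chain switches to Z→D→T→K = 6+5+1+9 = 21; finish 21 weeks.

21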